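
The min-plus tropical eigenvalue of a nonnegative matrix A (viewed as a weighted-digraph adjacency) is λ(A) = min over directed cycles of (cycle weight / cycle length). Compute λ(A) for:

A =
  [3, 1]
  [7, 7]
λ(A) = 3

Enumerate directed cycles and compute their means (weight / length). Sample:
  cycle 0 → 0: weight = 3, length = 1, mean = 3/1 ≈ 3.000
  cycle 1 → 1: weight = 7, length = 1, mean = 7/1 ≈ 7.000
  cycle 0 → 1 → 0: weight = 8, length = 2, mean = 8/2 ≈ 4.000
  cycle 1 → 0 → 1: weight = 8, length = 2, mean = 8/2 ≈ 4.000
Minimum mean = 3.000, attained e.g. along the cycle 0 → 0 with weight 3 and length 1. So λ(A) = 3/1 = 3.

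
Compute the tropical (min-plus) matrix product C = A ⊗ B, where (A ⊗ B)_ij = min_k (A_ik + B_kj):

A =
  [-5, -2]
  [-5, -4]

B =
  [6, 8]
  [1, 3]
A ⊗ B =
  [-1, 1]
  [-3, -1]

Apply the min-plus product entry-by-entry:
  C[0][0] = min over k of (A[0][0] + B[0][0] = -5 + 6 = 1, A[0][1] + B[1][0] = -2 + 1 = -1) = -1 (attained at k = 1)
  C[0][1] = min over k of (A[0][0] + B[0][1] = -5 + 8 = 3, A[0][1] + B[1][1] = -2 + 3 = 1) = 1 (attained at k = 1)
  C[1][0] = min over k of (A[1][0] + B[0][0] = -5 + 6 = 1, A[1][1] + B[1][0] = -4 + 1 = -3) = -3 (attained at k = 1)
  C[1][1] = min over k of (A[1][0] + B[0][1] = -5 + 8 = 3, A[1][1] + B[1][1] = -4 + 3 = -1) = -1 (attained at k = 1)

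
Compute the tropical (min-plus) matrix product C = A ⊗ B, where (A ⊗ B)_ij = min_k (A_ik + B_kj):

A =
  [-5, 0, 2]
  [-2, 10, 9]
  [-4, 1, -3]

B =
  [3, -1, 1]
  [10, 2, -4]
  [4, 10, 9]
A ⊗ B =
  [-2, -6, -4]
  [1, -3, -1]
  [-1, -5, -3]

Apply the min-plus product entry-by-entry:
  C[0][0] = min over k of (A[0][0] + B[0][0] = -5 + 3 = -2, A[0][1] + B[1][0] = 0 + 10 = 10, A[0][2] + B[2][0] = 2 + 4 = 6) = -2 (attained at k = 0)
  C[0][1] = min over k of (A[0][0] + B[0][1] = -5 + -1 = -6, A[0][1] + B[1][1] = 0 + 2 = 2, A[0][2] + B[2][1] = 2 + 10 = 12) = -6 (attained at k = 0)
  C[0][2] = min over k of (A[0][0] + B[0][2] = -5 + 1 = -4, A[0][1] + B[1][2] = 0 + -4 = -4, A[0][2] + B[2][2] = 2 + 9 = 11) = -4 (attained at k = 0)
  C[1][0] = min over k of (A[1][0] + B[0][0] = -2 + 3 = 1, A[1][1] + B[1][0] = 10 + 10 = 20, A[1][2] + B[2][0] = 9 + 4 = 13) = 1 (attained at k = 0)
  C[1][1] = min over k of (A[1][0] + B[0][1] = -2 + -1 = -3, A[1][1] + B[1][1] = 10 + 2 = 12, A[1][2] + B[2][1] = 9 + 10 = 19) = -3 (attained at k = 0)
  C[1][2] = min over k of (A[1][0] + B[0][2] = -2 + 1 = -1, A[1][1] + B[1][2] = 10 + -4 = 6, A[1][2] + B[2][2] = 9 + 9 = 18) = -1 (attained at k = 0)
  C[2][0] = min over k of (A[2][0] + B[0][0] = -4 + 3 = -1, A[2][1] + B[1][0] = 1 + 10 = 11, A[2][2] + B[2][0] = -3 + 4 = 1) = -1 (attained at k = 0)
  C[2][1] = min over k of (A[2][0] + B[0][1] = -4 + -1 = -5, A[2][1] + B[1][1] = 1 + 2 = 3, A[2][2] + B[2][1] = -3 + 10 = 7) = -5 (attained at k = 0)
  C[2][2] = min over k of (A[2][0] + B[0][2] = -4 + 1 = -3, A[2][1] + B[1][2] = 1 + -4 = -3, A[2][2] + B[2][2] = -3 + 9 = 6) = -3 (attained at k = 0)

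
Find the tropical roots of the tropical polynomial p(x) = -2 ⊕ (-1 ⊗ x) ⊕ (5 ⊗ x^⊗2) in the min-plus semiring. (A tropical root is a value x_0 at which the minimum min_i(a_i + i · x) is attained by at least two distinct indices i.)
Roots: {-6, -1}

Each tropical root is a break point of the lower envelope of the lines y = a_i + i · x (there are 3 lines, with slopes 0, 1, ..., 2). Only the lines that attain the minimum somewhere contribute to roots; other lines are dominated. Here the surviving (envelope) indices are i = 2, i = 1, i = 0.
Intersections between consecutive envelope lines give the roots: for adjacent envelope indices i < j the intersection is x = (a_i − a_j) / (j − i). Reading off the sorted break points: {-6, -1}.
Verification: at each break x_0, at least two indices attain the minimum of min_i(a_i + i · x_0).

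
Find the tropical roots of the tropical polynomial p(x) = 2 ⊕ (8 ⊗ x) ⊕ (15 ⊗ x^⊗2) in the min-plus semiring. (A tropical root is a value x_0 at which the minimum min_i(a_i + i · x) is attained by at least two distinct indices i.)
Roots: {-7, -6}

Each tropical root is a break point of the lower envelope of the lines y = a_i + i · x (there are 3 lines, with slopes 0, 1, ..., 2). Only the lines that attain the minimum somewhere contribute to roots; other lines are dominated. Here the surviving (envelope) indices are i = 2, i = 1, i = 0.
Intersections between consecutive envelope lines give the roots: for adjacent envelope indices i < j the intersection is x = (a_i − a_j) / (j − i). Reading off the sorted break points: {-7, -6}.
Verification: at each break x_0, at least two indices attain the minimum of min_i(a_i + i · x_0).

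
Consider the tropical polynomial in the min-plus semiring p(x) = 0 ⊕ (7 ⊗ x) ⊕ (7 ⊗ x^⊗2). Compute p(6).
p(6) = 0

A tropical monomial a ⊗ x^⊗i evaluates to a + i · x. Evaluating each term at x = 6:
  Term 0 contributes 0 + 0 · 6 = 0
  Term 1 contributes 7 + 1 · 6 = 13
  Term 2 contributes 7 + 2 · 6 = 19
p(6) = ⊕ of these = min[0, 13, 19] = 0.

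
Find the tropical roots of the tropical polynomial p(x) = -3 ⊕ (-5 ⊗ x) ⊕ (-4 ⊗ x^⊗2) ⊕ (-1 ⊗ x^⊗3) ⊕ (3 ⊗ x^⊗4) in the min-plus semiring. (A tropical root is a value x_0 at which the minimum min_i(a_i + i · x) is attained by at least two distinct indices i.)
Roots: {-4, -3, -1, 2}

Each tropical root is a break point of the lower envelope of the lines y = a_i + i · x (there are 5 lines, with slopes 0, 1, ..., 4). Only the lines that attain the minimum somewhere contribute to roots; other lines are dominated. Here the surviving (envelope) indices are i = 4, i = 3, i = 2, i = 1, i = 0.
Intersections between consecutive envelope lines give the roots: for adjacent envelope indices i < j the intersection is x = (a_i − a_j) / (j − i). Reading off the sorted break points: {-4, -3, -1, 2}.
Verification: at each break x_0, at least two indices attain the minimum of min_i(a_i + i · x_0).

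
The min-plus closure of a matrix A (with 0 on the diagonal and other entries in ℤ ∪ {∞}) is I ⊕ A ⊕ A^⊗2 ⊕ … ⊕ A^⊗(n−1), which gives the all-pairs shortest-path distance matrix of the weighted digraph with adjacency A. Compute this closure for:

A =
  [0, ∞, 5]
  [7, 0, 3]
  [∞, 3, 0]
Closure =
  [0, 8, 5]
  [7, 0, 3]
  [10, 3, 0]

This is the Floyd-Warshall all-pairs shortest-path computation. For each intermediate vertex k = 0, 1, …, 2, update dist[i][j] ← min(dist[i][j], dist[i][k] + dist[k][j]). The final matrix gives, for each (i, j), the minimum total weight of any directed path from i to j (possibly empty when i = j).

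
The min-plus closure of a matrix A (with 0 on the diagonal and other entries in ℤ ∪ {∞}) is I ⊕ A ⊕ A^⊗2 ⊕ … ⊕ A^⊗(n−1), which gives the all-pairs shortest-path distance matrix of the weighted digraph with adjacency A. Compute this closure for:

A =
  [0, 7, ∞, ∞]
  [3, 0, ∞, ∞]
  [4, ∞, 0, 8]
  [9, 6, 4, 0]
Closure =
  [0, 7, ∞, ∞]
  [3, 0, ∞, ∞]
  [4, 11, 0, 8]
  [8, 6, 4, 0]

This is the Floyd-Warshall all-pairs shortest-path computation. For each intermediate vertex k = 0, 1, …, 3, update dist[i][j] ← min(dist[i][j], dist[i][k] + dist[k][j]). The final matrix gives, for each (i, j), the minimum total weight of any directed path from i to j (possibly empty when i = j).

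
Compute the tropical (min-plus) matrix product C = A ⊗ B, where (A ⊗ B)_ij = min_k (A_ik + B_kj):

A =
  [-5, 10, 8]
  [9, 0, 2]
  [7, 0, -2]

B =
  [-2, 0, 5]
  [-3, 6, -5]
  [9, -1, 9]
A ⊗ B =
  [-7, -5, 0]
  [-3, 1, -5]
  [-3, -3, -5]

Apply the min-plus product entry-by-entry:
  C[0][0] = min over k of (A[0][0] + B[0][0] = -5 + -2 = -7, A[0][1] + B[1][0] = 10 + -3 = 7, A[0][2] + B[2][0] = 8 + 9 = 17) = -7 (attained at k = 0)
  C[0][1] = min over k of (A[0][0] + B[0][1] = -5 + 0 = -5, A[0][1] + B[1][1] = 10 + 6 = 16, A[0][2] + B[2][1] = 8 + -1 = 7) = -5 (attained at k = 0)
  C[0][2] = min over k of (A[0][0] + B[0][2] = -5 + 5 = 0, A[0][1] + B[1][2] = 10 + -5 = 5, A[0][2] + B[2][2] = 8 + 9 = 17) = 0 (attained at k = 0)
  C[1][0] = min over k of (A[1][0] + B[0][0] = 9 + -2 = 7, A[1][1] + B[1][0] = 0 + -3 = -3, A[1][2] + B[2][0] = 2 + 9 = 11) = -3 (attained at k = 1)
  C[1][1] = min over k of (A[1][0] + B[0][1] = 9 + 0 = 9, A[1][1] + B[1][1] = 0 + 6 = 6, A[1][2] + B[2][1] = 2 + -1 = 1) = 1 (attained at k = 2)
  C[1][2] = min over k of (A[1][0] + B[0][2] = 9 + 5 = 14, A[1][1] + B[1][2] = 0 + -5 = -5, A[1][2] + B[2][2] = 2 + 9 = 11) = -5 (attained at k = 1)
  C[2][0] = min over k of (A[2][0] + B[0][0] = 7 + -2 = 5, A[2][1] + B[1][0] = 0 + -3 = -3, A[2][2] + B[2][0] = -2 + 9 = 7) = -3 (attained at k = 1)
  C[2][1] = min over k of (A[2][0] + B[0][1] = 7 + 0 = 7, A[2][1] + B[1][1] = 0 + 6 = 6, A[2][2] + B[2][1] = -2 + -1 = -3) = -3 (attained at k = 2)
  C[2][2] = min over k of (A[2][0] + B[0][2] = 7 + 5 = 12, A[2][1] + B[1][2] = 0 + -5 = -5, A[2][2] + B[2][2] = -2 + 9 = 7) = -5 (attained at k = 1)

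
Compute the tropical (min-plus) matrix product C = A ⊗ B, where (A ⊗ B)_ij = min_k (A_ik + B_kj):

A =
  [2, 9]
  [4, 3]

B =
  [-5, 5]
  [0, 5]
A ⊗ B =
  [-3, 7]
  [-1, 8]

Apply the min-plus product entry-by-entry:
  C[0][0] = min over k of (A[0][0] + B[0][0] = 2 + -5 = -3, A[0][1] + B[1][0] = 9 + 0 = 9) = -3 (attained at k = 0)
  C[0][1] = min over k of (A[0][0] + B[0][1] = 2 + 5 = 7, A[0][1] + B[1][1] = 9 + 5 = 14) = 7 (attained at k = 0)
  C[1][0] = min over k of (A[1][0] + B[0][0] = 4 + -5 = -1, A[1][1] + B[1][0] = 3 + 0 = 3) = -1 (attained at k = 0)
  C[1][1] = min over k of (A[1][0] + B[0][1] = 4 + 5 = 9, A[1][1] + B[1][1] = 3 + 5 = 8) = 8 (attained at k = 1)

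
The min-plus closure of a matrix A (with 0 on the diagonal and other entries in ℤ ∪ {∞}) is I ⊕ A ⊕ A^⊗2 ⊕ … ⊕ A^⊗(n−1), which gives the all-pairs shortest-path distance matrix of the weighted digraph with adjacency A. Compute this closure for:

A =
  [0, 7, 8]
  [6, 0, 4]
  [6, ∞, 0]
Closure =
  [0, 7, 8]
  [6, 0, 4]
  [6, 13, 0]

This is the Floyd-Warshall all-pairs shortest-path computation. For each intermediate vertex k = 0, 1, …, 2, update dist[i][j] ← min(dist[i][j], dist[i][k] + dist[k][j]). The final matrix gives, for each (i, j), the minimum total weight of any directed path from i to j (possibly empty when i = j).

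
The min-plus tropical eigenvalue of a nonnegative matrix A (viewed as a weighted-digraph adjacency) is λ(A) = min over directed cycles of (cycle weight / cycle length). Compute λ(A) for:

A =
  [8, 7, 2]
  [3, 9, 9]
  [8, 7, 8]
λ(A) = 4

Enumerate directed cycles and compute their means (weight / length). Sample:
  cycle 0 → 0: weight = 8, length = 1, mean = 8/1 ≈ 8.000
  cycle 1 → 1: weight = 9, length = 1, mean = 9/1 ≈ 9.000
  cycle 2 → 2: weight = 8, length = 1, mean = 8/1 ≈ 8.000
  cycle 0 → 1 → 0: weight = 10, length = 2, mean = 10/2 ≈ 5.000
  cycle 0 → 2 → 0: weight = 10, length = 2, mean = 10/2 ≈ 5.000
  cycle 1 → 0 → 1: weight = 10, length = 2, mean = 10/2 ≈ 5.000
Minimum mean = 4.000, attained e.g. along the cycle 0 → 2 → 1 → 0 with weight 12 and length 3. So λ(A) = 12/3 = 4.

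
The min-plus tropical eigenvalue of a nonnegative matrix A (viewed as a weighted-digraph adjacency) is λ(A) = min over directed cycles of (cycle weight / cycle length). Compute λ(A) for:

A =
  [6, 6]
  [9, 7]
λ(A) = 6

Enumerate directed cycles and compute their means (weight / length). Sample:
  cycle 0 → 0: weight = 6, length = 1, mean = 6/1 ≈ 6.000
  cycle 1 → 1: weight = 7, length = 1, mean = 7/1 ≈ 7.000
  cycle 0 → 1 → 0: weight = 15, length = 2, mean = 15/2 ≈ 7.500
  cycle 1 → 0 → 1: weight = 15, length = 2, mean = 15/2 ≈ 7.500
Minimum mean = 6.000, attained e.g. along the cycle 0 → 0 with weight 6 and length 1. So λ(A) = 6/1 = 6.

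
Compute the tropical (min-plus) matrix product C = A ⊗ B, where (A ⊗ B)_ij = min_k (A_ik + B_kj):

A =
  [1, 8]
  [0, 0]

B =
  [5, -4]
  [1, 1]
A ⊗ B =
  [6, -3]
  [1, -4]

Apply the min-plus product entry-by-entry:
  C[0][0] = min over k of (A[0][0] + B[0][0] = 1 + 5 = 6, A[0][1] + B[1][0] = 8 + 1 = 9) = 6 (attained at k = 0)
  C[0][1] = min over k of (A[0][0] + B[0][1] = 1 + -4 = -3, A[0][1] + B[1][1] = 8 + 1 = 9) = -3 (attained at k = 0)
  C[1][0] = min over k of (A[1][0] + B[0][0] = 0 + 5 = 5, A[1][1] + B[1][0] = 0 + 1 = 1) = 1 (attained at k = 1)
  C[1][1] = min over k of (A[1][0] + B[0][1] = 0 + -4 = -4, A[1][1] + B[1][1] = 0 + 1 = 1) = -4 (attained at k = 0)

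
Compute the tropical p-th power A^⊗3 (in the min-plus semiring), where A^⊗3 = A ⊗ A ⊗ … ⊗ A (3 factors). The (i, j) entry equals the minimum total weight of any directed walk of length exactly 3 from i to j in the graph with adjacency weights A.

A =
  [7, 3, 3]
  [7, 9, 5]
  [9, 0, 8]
A^⊗3 =
  [10, 8, 8]
  [12, 10, 10]
  [14, 5, 10]

Each entry (A^⊗3)_ij equals the minimum over all length-3 walks i = v_0 → v_1 → … → v_3 = j of Σ_t A[v_t][v_{t+1}]. For example, for (i, j) = (0, 2) we minimise over 9 possible intermediate vertex sequences; the minimum is 8, attained along the walk 0 → 2 → 1 → 2.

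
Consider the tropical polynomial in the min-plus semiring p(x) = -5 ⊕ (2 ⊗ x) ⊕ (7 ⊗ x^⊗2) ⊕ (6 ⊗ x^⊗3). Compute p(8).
p(8) = -5

A tropical monomial a ⊗ x^⊗i evaluates to a + i · x. Evaluating each term at x = 8:
  Term 0 contributes -5 + 0 · 8 = -5
  Term 1 contributes 2 + 1 · 8 = 10
  Term 2 contributes 7 + 2 · 8 = 23
  Term 3 contributes 6 + 3 · 8 = 30
p(8) = ⊕ of these = min[-5, 10, 23, 30] = -5.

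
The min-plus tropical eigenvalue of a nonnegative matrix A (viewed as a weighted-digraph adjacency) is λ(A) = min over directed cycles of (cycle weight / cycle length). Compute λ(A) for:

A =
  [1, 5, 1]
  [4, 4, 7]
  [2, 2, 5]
λ(A) = 1

Enumerate directed cycles and compute their means (weight / length). Sample:
  cycle 0 → 0: weight = 1, length = 1, mean = 1/1 ≈ 1.000
  cycle 1 → 1: weight = 4, length = 1, mean = 4/1 ≈ 4.000
  cycle 2 → 2: weight = 5, length = 1, mean = 5/1 ≈ 5.000
  cycle 0 → 1 → 0: weight = 9, length = 2, mean = 9/2 ≈ 4.500
  cycle 0 → 2 → 0: weight = 3, length = 2, mean = 3/2 ≈ 1.500
  cycle 1 → 0 → 1: weight = 9, length = 2, mean = 9/2 ≈ 4.500
Minimum mean = 1.000, attained e.g. along the cycle 0 → 0 with weight 1 and length 1. So λ(A) = 1/1 = 1.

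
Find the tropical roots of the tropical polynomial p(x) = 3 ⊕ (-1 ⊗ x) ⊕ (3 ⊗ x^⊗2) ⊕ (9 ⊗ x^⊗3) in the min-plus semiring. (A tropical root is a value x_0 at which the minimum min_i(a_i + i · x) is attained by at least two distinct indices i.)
Roots: {-6, -4, 4}

Each tropical root is a break point of the lower envelope of the lines y = a_i + i · x (there are 4 lines, with slopes 0, 1, ..., 3). Only the lines that attain the minimum somewhere contribute to roots; other lines are dominated. Here the surviving (envelope) indices are i = 3, i = 2, i = 1, i = 0.
Intersections between consecutive envelope lines give the roots: for adjacent envelope indices i < j the intersection is x = (a_i − a_j) / (j − i). Reading off the sorted break points: {-6, -4, 4}.
Verification: at each break x_0, at least two indices attain the minimum of min_i(a_i + i · x_0).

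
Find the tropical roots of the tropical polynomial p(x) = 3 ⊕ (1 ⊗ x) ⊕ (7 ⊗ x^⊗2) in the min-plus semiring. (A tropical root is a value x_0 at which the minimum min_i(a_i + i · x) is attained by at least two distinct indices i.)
Roots: {-6, 2}

Each tropical root is a break point of the lower envelope of the lines y = a_i + i · x (there are 3 lines, with slopes 0, 1, ..., 2). Only the lines that attain the minimum somewhere contribute to roots; other lines are dominated. Here the surviving (envelope) indices are i = 2, i = 1, i = 0.
Intersections between consecutive envelope lines give the roots: for adjacent envelope indices i < j the intersection is x = (a_i − a_j) / (j − i). Reading off the sorted break points: {-6, 2}.
Verification: at each break x_0, at least two indices attain the minimum of min_i(a_i + i · x_0).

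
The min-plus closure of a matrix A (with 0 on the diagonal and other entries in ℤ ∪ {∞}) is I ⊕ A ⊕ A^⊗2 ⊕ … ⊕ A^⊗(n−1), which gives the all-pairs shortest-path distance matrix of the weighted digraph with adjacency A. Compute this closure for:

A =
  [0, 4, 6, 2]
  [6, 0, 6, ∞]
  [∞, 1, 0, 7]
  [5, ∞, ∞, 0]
Closure =
  [0, 4, 6, 2]
  [6, 0, 6, 8]
  [7, 1, 0, 7]
  [5, 9, 11, 0]

This is the Floyd-Warshall all-pairs shortest-path computation. For each intermediate vertex k = 0, 1, …, 3, update dist[i][j] ← min(dist[i][j], dist[i][k] + dist[k][j]). The final matrix gives, for each (i, j), the minimum total weight of any directed path from i to j (possibly empty when i = j).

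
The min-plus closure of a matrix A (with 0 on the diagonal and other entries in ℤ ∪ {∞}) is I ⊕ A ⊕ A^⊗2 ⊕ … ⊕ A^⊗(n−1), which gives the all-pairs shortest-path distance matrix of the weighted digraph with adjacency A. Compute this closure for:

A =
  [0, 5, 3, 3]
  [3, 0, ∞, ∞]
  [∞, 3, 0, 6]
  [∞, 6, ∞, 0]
Closure =
  [0, 5, 3, 3]
  [3, 0, 6, 6]
  [6, 3, 0, 6]
  [9, 6, 12, 0]

This is the Floyd-Warshall all-pairs shortest-path computation. For each intermediate vertex k = 0, 1, …, 3, update dist[i][j] ← min(dist[i][j], dist[i][k] + dist[k][j]). The final matrix gives, for each (i, j), the minimum total weight of any directed path from i to j (possibly empty when i = j).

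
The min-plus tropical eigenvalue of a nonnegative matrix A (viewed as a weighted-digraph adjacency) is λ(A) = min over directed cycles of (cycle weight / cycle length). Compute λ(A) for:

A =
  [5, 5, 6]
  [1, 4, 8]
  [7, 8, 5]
λ(A) = 3

Enumerate directed cycles and compute their means (weight / length). Sample:
  cycle 0 → 0: weight = 5, length = 1, mean = 5/1 ≈ 5.000
  cycle 1 → 1: weight = 4, length = 1, mean = 4/1 ≈ 4.000
  cycle 2 → 2: weight = 5, length = 1, mean = 5/1 ≈ 5.000
  cycle 0 → 1 → 0: weight = 6, length = 2, mean = 6/2 ≈ 3.000
  cycle 0 → 2 → 0: weight = 13, length = 2, mean = 13/2 ≈ 6.500
  cycle 1 → 0 → 1: weight = 6, length = 2, mean = 6/2 ≈ 3.000
Minimum mean = 3.000, attained e.g. along the cycle 0 → 1 → 0 with weight 6 and length 2. So λ(A) = 6/2 = 3.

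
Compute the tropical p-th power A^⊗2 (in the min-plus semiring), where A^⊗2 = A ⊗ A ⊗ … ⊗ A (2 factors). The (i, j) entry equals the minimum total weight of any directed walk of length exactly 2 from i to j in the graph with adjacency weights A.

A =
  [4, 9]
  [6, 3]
A^⊗2 =
  [8, 12]
  [9, 6]

Each entry (A^⊗2)_ij equals the minimum over all length-2 walks i = v_0 → v_1 → … → v_2 = j of Σ_t A[v_t][v_{t+1}]. For example, for (i, j) = (0, 1) we minimise over 2 possible intermediate vertex sequences; the minimum is 12, attained along the walk 0 → 1 → 1.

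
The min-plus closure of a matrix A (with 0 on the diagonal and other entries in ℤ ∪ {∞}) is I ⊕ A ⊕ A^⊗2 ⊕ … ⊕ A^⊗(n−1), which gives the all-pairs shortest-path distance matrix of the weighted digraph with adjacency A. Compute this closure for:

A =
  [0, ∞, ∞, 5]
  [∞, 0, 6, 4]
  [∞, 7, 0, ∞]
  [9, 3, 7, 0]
Closure =
  [0, 8, 12, 5]
  [13, 0, 6, 4]
  [20, 7, 0, 11]
  [9, 3, 7, 0]

This is the Floyd-Warshall all-pairs shortest-path computation. For each intermediate vertex k = 0, 1, …, 3, update dist[i][j] ← min(dist[i][j], dist[i][k] + dist[k][j]). The final matrix gives, for each (i, j), the minimum total weight of any directed path from i to j (possibly empty when i = j).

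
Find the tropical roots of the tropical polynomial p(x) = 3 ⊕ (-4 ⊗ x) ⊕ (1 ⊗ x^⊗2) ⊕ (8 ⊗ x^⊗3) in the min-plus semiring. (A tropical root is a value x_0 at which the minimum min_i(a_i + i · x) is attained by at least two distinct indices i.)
Roots: {-7, -5, 7}

Each tropical root is a break point of the lower envelope of the lines y = a_i + i · x (there are 4 lines, with slopes 0, 1, ..., 3). Only the lines that attain the minimum somewhere contribute to roots; other lines are dominated. Here the surviving (envelope) indices are i = 3, i = 2, i = 1, i = 0.
Intersections between consecutive envelope lines give the roots: for adjacent envelope indices i < j the intersection is x = (a_i − a_j) / (j − i). Reading off the sorted break points: {-7, -5, 7}.
Verification: at each break x_0, at least two indices attain the minimum of min_i(a_i + i · x_0).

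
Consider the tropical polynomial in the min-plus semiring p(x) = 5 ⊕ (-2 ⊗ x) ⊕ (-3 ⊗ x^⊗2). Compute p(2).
p(2) = 0

A tropical monomial a ⊗ x^⊗i evaluates to a + i · x. Evaluating each term at x = 2:
  Term 0 contributes 5 + 0 · 2 = 5
  Term 1 contributes -2 + 1 · 2 = 0
  Term 2 contributes -3 + 2 · 2 = 1
p(2) = ⊕ of these = min[5, 0, 1] = 0.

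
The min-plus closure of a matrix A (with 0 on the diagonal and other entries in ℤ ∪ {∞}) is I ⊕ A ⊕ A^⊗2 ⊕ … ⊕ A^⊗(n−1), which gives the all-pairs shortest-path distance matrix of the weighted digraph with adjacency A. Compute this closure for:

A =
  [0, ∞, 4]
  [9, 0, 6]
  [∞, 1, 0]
Closure =
  [0, 5, 4]
  [9, 0, 6]
  [10, 1, 0]

This is the Floyd-Warshall all-pairs shortest-path computation. For each intermediate vertex k = 0, 1, …, 2, update dist[i][j] ← min(dist[i][j], dist[i][k] + dist[k][j]). The final matrix gives, for each (i, j), the minimum total weight of any directed path from i to j (possibly empty when i = j).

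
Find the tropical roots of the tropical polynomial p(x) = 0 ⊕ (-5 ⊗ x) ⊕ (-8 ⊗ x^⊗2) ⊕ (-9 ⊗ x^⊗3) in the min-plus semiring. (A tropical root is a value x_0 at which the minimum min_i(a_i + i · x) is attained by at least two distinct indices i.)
Roots: {1, 3, 5}

Each tropical root is a break point of the lower envelope of the lines y = a_i + i · x (there are 4 lines, with slopes 0, 1, ..., 3). Only the lines that attain the minimum somewhere contribute to roots; other lines are dominated. Here the surviving (envelope) indices are i = 3, i = 2, i = 1, i = 0.
Intersections between consecutive envelope lines give the roots: for adjacent envelope indices i < j the intersection is x = (a_i − a_j) / (j − i). Reading off the sorted break points: {1, 3, 5}.
Verification: at each break x_0, at least two indices attain the minimum of min_i(a_i + i · x_0).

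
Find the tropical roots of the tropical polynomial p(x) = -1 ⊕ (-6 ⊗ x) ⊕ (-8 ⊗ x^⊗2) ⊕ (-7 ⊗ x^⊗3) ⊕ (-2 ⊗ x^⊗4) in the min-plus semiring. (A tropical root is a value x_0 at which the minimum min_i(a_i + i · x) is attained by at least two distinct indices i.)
Roots: {-5, -1, 2, 5}

Each tropical root is a break point of the lower envelope of the lines y = a_i + i · x (there are 5 lines, with slopes 0, 1, ..., 4). Only the lines that attain the minimum somewhere contribute to roots; other lines are dominated. Here the surviving (envelope) indices are i = 4, i = 3, i = 2, i = 1, i = 0.
Intersections between consecutive envelope lines give the roots: for adjacent envelope indices i < j the intersection is x = (a_i − a_j) / (j − i). Reading off the sorted break points: {-5, -1, 2, 5}.
Verification: at each break x_0, at least two indices attain the minimum of min_i(a_i + i · x_0).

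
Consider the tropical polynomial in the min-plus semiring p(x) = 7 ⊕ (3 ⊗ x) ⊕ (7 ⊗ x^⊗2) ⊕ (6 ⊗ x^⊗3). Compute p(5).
p(5) = 7

A tropical monomial a ⊗ x^⊗i evaluates to a + i · x. Evaluating each term at x = 5:
  Term 0 contributes 7 + 0 · 5 = 7
  Term 1 contributes 3 + 1 · 5 = 8
  Term 2 contributes 7 + 2 · 5 = 17
  Term 3 contributes 6 + 3 · 5 = 21
p(5) = ⊕ of these = min[7, 8, 17, 21] = 7.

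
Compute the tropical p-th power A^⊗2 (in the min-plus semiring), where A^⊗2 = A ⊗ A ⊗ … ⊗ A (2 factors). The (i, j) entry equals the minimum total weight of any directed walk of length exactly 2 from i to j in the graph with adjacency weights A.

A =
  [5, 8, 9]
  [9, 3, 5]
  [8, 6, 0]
A^⊗2 =
  [10, 11, 9]
  [12, 6, 5]
  [8, 6, 0]

Each entry (A^⊗2)_ij equals the minimum over all length-2 walks i = v_0 → v_1 → … → v_2 = j of Σ_t A[v_t][v_{t+1}]. For example, for (i, j) = (0, 2) we minimise over 3 possible intermediate vertex sequences; the minimum is 9, attained along the walk 0 → 2 → 2.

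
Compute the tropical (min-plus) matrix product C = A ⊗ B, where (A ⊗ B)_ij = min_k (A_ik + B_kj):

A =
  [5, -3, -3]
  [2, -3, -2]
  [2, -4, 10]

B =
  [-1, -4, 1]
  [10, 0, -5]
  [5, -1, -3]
A ⊗ B =
  [2, -4, -8]
  [1, -3, -8]
  [1, -4, -9]

Apply the min-plus product entry-by-entry:
  C[0][0] = min over k of (A[0][0] + B[0][0] = 5 + -1 = 4, A[0][1] + B[1][0] = -3 + 10 = 7, A[0][2] + B[2][0] = -3 + 5 = 2) = 2 (attained at k = 2)
  C[0][1] = min over k of (A[0][0] + B[0][1] = 5 + -4 = 1, A[0][1] + B[1][1] = -3 + 0 = -3, A[0][2] + B[2][1] = -3 + -1 = -4) = -4 (attained at k = 2)
  C[0][2] = min over k of (A[0][0] + B[0][2] = 5 + 1 = 6, A[0][1] + B[1][2] = -3 + -5 = -8, A[0][2] + B[2][2] = -3 + -3 = -6) = -8 (attained at k = 1)
  C[1][0] = min over k of (A[1][0] + B[0][0] = 2 + -1 = 1, A[1][1] + B[1][0] = -3 + 10 = 7, A[1][2] + B[2][0] = -2 + 5 = 3) = 1 (attained at k = 0)
  C[1][1] = min over k of (A[1][0] + B[0][1] = 2 + -4 = -2, A[1][1] + B[1][1] = -3 + 0 = -3, A[1][2] + B[2][1] = -2 + -1 = -3) = -3 (attained at k = 1)
  C[1][2] = min over k of (A[1][0] + B[0][2] = 2 + 1 = 3, A[1][1] + B[1][2] = -3 + -5 = -8, A[1][2] + B[2][2] = -2 + -3 = -5) = -8 (attained at k = 1)
  C[2][0] = min over k of (A[2][0] + B[0][0] = 2 + -1 = 1, A[2][1] + B[1][0] = -4 + 10 = 6, A[2][2] + B[2][0] = 10 + 5 = 15) = 1 (attained at k = 0)
  C[2][1] = min over k of (A[2][0] + B[0][1] = 2 + -4 = -2, A[2][1] + B[1][1] = -4 + 0 = -4, A[2][2] + B[2][1] = 10 + -1 = 9) = -4 (attained at k = 1)
  C[2][2] = min over k of (A[2][0] + B[0][2] = 2 + 1 = 3, A[2][1] + B[1][2] = -4 + -5 = -9, A[2][2] + B[2][2] = 10 + -3 = 7) = -9 (attained at k = 1)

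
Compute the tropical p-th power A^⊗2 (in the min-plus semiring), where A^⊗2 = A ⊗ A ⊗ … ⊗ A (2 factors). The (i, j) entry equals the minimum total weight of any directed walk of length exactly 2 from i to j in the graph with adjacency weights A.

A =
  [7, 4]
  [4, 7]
A^⊗2 =
  [8, 11]
  [11, 8]

Each entry (A^⊗2)_ij equals the minimum over all length-2 walks i = v_0 → v_1 → … → v_2 = j of Σ_t A[v_t][v_{t+1}]. For example, for (i, j) = (0, 1) we minimise over 2 possible intermediate vertex sequences; the minimum is 11, attained along the walk 0 → 0 → 1.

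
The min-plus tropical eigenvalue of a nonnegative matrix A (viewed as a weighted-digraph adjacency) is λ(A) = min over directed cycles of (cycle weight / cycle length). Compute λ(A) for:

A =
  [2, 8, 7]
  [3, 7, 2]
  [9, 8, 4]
λ(A) = 2

Enumerate directed cycles and compute their means (weight / length). Sample:
  cycle 0 → 0: weight = 2, length = 1, mean = 2/1 ≈ 2.000
  cycle 1 → 1: weight = 7, length = 1, mean = 7/1 ≈ 7.000
  cycle 2 → 2: weight = 4, length = 1, mean = 4/1 ≈ 4.000
  cycle 0 → 1 → 0: weight = 11, length = 2, mean = 11/2 ≈ 5.500
  cycle 0 → 2 → 0: weight = 16, length = 2, mean = 16/2 ≈ 8.000
  cycle 1 → 0 → 1: weight = 11, length = 2, mean = 11/2 ≈ 5.500
Minimum mean = 2.000, attained e.g. along the cycle 0 → 0 with weight 2 and length 1. So λ(A) = 2/1 = 2.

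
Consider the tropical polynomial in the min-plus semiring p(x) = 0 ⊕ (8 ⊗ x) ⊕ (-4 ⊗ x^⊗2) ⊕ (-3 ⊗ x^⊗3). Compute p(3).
p(3) = 0

A tropical monomial a ⊗ x^⊗i evaluates to a + i · x. Evaluating each term at x = 3:
  Term 0 contributes 0 + 0 · 3 = 0
  Term 1 contributes 8 + 1 · 3 = 11
  Term 2 contributes -4 + 2 · 3 = 2
  Term 3 contributes -3 + 3 · 3 = 6
p(3) = ⊕ of these = min[0, 11, 2, 6] = 0.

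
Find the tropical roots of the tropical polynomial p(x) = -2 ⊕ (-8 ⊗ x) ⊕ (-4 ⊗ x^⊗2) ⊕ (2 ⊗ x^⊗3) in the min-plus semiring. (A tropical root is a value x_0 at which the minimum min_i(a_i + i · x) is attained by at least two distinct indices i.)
Roots: {-6, -4, 6}

Each tropical root is a break point of the lower envelope of the lines y = a_i + i · x (there are 4 lines, with slopes 0, 1, ..., 3). Only the lines that attain the minimum somewhere contribute to roots; other lines are dominated. Here the surviving (envelope) indices are i = 3, i = 2, i = 1, i = 0.
Intersections between consecutive envelope lines give the roots: for adjacent envelope indices i < j the intersection is x = (a_i − a_j) / (j − i). Reading off the sorted break points: {-6, -4, 6}.
Verification: at each break x_0, at least two indices attain the minimum of min_i(a_i + i · x_0).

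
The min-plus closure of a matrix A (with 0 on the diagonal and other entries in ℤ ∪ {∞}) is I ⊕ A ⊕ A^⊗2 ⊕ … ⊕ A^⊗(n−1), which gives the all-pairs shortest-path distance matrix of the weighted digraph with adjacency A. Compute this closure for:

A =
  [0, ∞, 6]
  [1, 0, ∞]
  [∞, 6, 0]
Closure =
  [0, 12, 6]
  [1, 0, 7]
  [7, 6, 0]

This is the Floyd-Warshall all-pairs shortest-path computation. For each intermediate vertex k = 0, 1, …, 2, update dist[i][j] ← min(dist[i][j], dist[i][k] + dist[k][j]). The final matrix gives, for each (i, j), the minimum total weight of any directed path from i to j (possibly empty when i = j).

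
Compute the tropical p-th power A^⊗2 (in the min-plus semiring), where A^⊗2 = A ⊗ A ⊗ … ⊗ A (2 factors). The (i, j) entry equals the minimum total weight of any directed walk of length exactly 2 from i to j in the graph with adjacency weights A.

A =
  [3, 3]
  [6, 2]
A^⊗2 =
  [6, 5]
  [8, 4]

Each entry (A^⊗2)_ij equals the minimum over all length-2 walks i = v_0 → v_1 → … → v_2 = j of Σ_t A[v_t][v_{t+1}]. For example, for (i, j) = (0, 1) we minimise over 2 possible intermediate vertex sequences; the minimum is 5, attained along the walk 0 → 1 → 1.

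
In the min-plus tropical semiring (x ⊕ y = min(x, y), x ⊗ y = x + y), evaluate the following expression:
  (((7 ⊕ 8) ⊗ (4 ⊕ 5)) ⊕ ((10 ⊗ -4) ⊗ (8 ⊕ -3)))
(((7 ⊕ 8) ⊗ (4 ⊕ 5)) ⊕ ((10 ⊗ -4) ⊗ (8 ⊕ -3))) = 3

Expand innermost to outermost. Recall ⊕ takes the minimum of its arguments and ⊗ takes their sum. Working out the expression (((7 ⊕ 8) ⊗ (4 ⊕ 5)) ⊕ ((10 ⊗ -4) ⊗ (8 ⊕ -3))) gives 3.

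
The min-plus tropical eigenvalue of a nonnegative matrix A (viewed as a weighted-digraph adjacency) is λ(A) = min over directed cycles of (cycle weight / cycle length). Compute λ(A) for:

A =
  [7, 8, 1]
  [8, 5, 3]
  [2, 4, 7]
λ(A) = 3/2

Enumerate directed cycles and compute their means (weight / length). Sample:
  cycle 0 → 0: weight = 7, length = 1, mean = 7/1 ≈ 7.000
  cycle 1 → 1: weight = 5, length = 1, mean = 5/1 ≈ 5.000
  cycle 2 → 2: weight = 7, length = 1, mean = 7/1 ≈ 7.000
  cycle 0 → 1 → 0: weight = 16, length = 2, mean = 16/2 ≈ 8.000
  cycle 0 → 2 → 0: weight = 3, length = 2, mean = 3/2 ≈ 1.500
  cycle 1 → 0 → 1: weight = 16, length = 2, mean = 16/2 ≈ 8.000
Minimum mean = 1.500, attained e.g. along the cycle 0 → 2 → 0 with weight 3 and length 2. So λ(A) = 3/2 = 3/2.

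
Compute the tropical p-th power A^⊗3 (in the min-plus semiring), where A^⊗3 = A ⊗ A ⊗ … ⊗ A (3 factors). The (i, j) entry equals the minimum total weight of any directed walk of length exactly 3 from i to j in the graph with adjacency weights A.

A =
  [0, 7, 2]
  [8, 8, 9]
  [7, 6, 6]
A^⊗3 =
  [0, 7, 2]
  [8, 15, 10]
  [7, 14, 9]

Each entry (A^⊗3)_ij equals the minimum over all length-3 walks i = v_0 → v_1 → … → v_3 = j of Σ_t A[v_t][v_{t+1}]. For example, for (i, j) = (0, 2) we minimise over 9 possible intermediate vertex sequences; the minimum is 2, attained along the walk 0 → 0 → 0 → 2.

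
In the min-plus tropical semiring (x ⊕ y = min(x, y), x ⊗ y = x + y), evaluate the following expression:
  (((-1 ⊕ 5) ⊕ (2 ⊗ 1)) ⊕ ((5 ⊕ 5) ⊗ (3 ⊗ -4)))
(((-1 ⊕ 5) ⊕ (2 ⊗ 1)) ⊕ ((5 ⊕ 5) ⊗ (3 ⊗ -4))) = -1

Expand innermost to outermost. Recall ⊕ takes the minimum of its arguments and ⊗ takes their sum. Working out the expression (((-1 ⊕ 5) ⊕ (2 ⊗ 1)) ⊕ ((5 ⊕ 5) ⊗ (3 ⊗ -4))) gives -1.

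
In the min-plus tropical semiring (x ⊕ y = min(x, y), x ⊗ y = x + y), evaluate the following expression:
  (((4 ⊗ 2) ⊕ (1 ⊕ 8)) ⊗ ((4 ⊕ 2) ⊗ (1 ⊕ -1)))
(((4 ⊗ 2) ⊕ (1 ⊕ 8)) ⊗ ((4 ⊕ 2) ⊗ (1 ⊕ -1))) = 2

Expand innermost to outermost. Recall ⊕ takes the minimum of its arguments and ⊗ takes their sum. Working out the expression (((4 ⊗ 2) ⊕ (1 ⊕ 8)) ⊗ ((4 ⊕ 2) ⊗ (1 ⊕ -1))) gives 2.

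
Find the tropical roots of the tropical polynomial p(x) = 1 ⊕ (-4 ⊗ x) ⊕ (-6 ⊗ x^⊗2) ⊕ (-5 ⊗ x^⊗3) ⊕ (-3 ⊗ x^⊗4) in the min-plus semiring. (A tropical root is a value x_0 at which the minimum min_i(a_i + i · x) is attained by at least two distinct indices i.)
Roots: {-2, -1, 2, 5}

Each tropical root is a break point of the lower envelope of the lines y = a_i + i · x (there are 5 lines, with slopes 0, 1, ..., 4). Only the lines that attain the minimum somewhere contribute to roots; other lines are dominated. Here the surviving (envelope) indices are i = 4, i = 3, i = 2, i = 1, i = 0.
Intersections between consecutive envelope lines give the roots: for adjacent envelope indices i < j the intersection is x = (a_i − a_j) / (j − i). Reading off the sorted break points: {-2, -1, 2, 5}.
Verification: at each break x_0, at least two indices attain the minimum of min_i(a_i + i · x_0).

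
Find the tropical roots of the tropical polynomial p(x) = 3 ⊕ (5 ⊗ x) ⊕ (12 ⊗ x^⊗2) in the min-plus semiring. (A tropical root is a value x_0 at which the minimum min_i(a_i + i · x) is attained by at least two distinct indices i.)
Roots: {-7, -2}

Each tropical root is a break point of the lower envelope of the lines y = a_i + i · x (there are 3 lines, with slopes 0, 1, ..., 2). Only the lines that attain the minimum somewhere contribute to roots; other lines are dominated. Here the surviving (envelope) indices are i = 2, i = 1, i = 0.
Intersections between consecutive envelope lines give the roots: for adjacent envelope indices i < j the intersection is x = (a_i − a_j) / (j − i). Reading off the sorted break points: {-7, -2}.
Verification: at each break x_0, at least two indices attain the minimum of min_i(a_i + i · x_0).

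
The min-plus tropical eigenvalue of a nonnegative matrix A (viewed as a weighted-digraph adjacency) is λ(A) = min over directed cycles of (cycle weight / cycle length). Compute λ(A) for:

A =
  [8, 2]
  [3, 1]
λ(A) = 1

Enumerate directed cycles and compute their means (weight / length). Sample:
  cycle 0 → 0: weight = 8, length = 1, mean = 8/1 ≈ 8.000
  cycle 1 → 1: weight = 1, length = 1, mean = 1/1 ≈ 1.000
  cycle 0 → 1 → 0: weight = 5, length = 2, mean = 5/2 ≈ 2.500
  cycle 1 → 0 → 1: weight = 5, length = 2, mean = 5/2 ≈ 2.500
Minimum mean = 1.000, attained e.g. along the cycle 1 → 1 with weight 1 and length 1. So λ(A) = 1/1 = 1.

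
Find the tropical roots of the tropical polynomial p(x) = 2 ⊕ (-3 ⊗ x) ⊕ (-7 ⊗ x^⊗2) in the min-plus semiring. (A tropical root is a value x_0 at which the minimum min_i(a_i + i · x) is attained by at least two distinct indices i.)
Roots: {4, 5}

Each tropical root is a break point of the lower envelope of the lines y = a_i + i · x (there are 3 lines, with slopes 0, 1, ..., 2). Only the lines that attain the minimum somewhere contribute to roots; other lines are dominated. Here the surviving (envelope) indices are i = 2, i = 1, i = 0.
Intersections between consecutive envelope lines give the roots: for adjacent envelope indices i < j the intersection is x = (a_i − a_j) / (j − i). Reading off the sorted break points: {4, 5}.
Verification: at each break x_0, at least two indices attain the minimum of min_i(a_i + i · x_0).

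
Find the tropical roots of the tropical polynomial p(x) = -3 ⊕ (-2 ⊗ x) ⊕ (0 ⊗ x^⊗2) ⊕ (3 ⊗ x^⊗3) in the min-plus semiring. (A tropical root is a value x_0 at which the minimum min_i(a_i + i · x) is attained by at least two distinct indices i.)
Roots: {-3, -2, -1}

Each tropical root is a break point of the lower envelope of the lines y = a_i + i · x (there are 4 lines, with slopes 0, 1, ..., 3). Only the lines that attain the minimum somewhere contribute to roots; other lines are dominated. Here the surviving (envelope) indices are i = 3, i = 2, i = 1, i = 0.
Intersections between consecutive envelope lines give the roots: for adjacent envelope indices i < j the intersection is x = (a_i − a_j) / (j − i). Reading off the sorted break points: {-3, -2, -1}.
Verification: at each break x_0, at least two indices attain the minimum of min_i(a_i + i · x_0).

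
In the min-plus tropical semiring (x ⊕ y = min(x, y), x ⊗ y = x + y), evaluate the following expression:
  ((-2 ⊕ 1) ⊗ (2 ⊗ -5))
((-2 ⊕ 1) ⊗ (2 ⊗ -5)) = -5

Expand innermost to outermost. Recall ⊕ takes the minimum of its arguments and ⊗ takes their sum. Working out the expression ((-2 ⊕ 1) ⊗ (2 ⊗ -5)) gives -5.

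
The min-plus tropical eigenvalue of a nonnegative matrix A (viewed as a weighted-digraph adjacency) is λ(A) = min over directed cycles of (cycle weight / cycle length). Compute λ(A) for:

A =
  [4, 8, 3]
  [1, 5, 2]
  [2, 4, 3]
λ(A) = 5/2

Enumerate directed cycles and compute their means (weight / length). Sample:
  cycle 0 → 0: weight = 4, length = 1, mean = 4/1 ≈ 4.000
  cycle 1 → 1: weight = 5, length = 1, mean = 5/1 ≈ 5.000
  cycle 2 → 2: weight = 3, length = 1, mean = 3/1 ≈ 3.000
  cycle 0 → 1 → 0: weight = 9, length = 2, mean = 9/2 ≈ 4.500
  cycle 0 → 2 → 0: weight = 5, length = 2, mean = 5/2 ≈ 2.500
  cycle 1 → 0 → 1: weight = 9, length = 2, mean = 9/2 ≈ 4.500
Minimum mean = 2.500, attained e.g. along the cycle 0 → 2 → 0 with weight 5 and length 2. So λ(A) = 5/2 = 5/2.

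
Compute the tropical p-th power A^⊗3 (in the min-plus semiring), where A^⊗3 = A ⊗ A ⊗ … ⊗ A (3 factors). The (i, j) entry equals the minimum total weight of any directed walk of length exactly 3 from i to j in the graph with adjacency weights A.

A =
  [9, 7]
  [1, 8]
A^⊗3 =
  [16, 15]
  [9, 16]

Each entry (A^⊗3)_ij equals the minimum over all length-3 walks i = v_0 → v_1 → … → v_3 = j of Σ_t A[v_t][v_{t+1}]. For example, for (i, j) = (0, 1) we minimise over 4 possible intermediate vertex sequences; the minimum is 15, attained along the walk 0 → 1 → 0 → 1.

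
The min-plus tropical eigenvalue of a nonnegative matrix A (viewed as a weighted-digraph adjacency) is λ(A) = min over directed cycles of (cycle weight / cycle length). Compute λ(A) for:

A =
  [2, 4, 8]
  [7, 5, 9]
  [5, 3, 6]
λ(A) = 2

Enumerate directed cycles and compute their means (weight / length). Sample:
  cycle 0 → 0: weight = 2, length = 1, mean = 2/1 ≈ 2.000
  cycle 1 → 1: weight = 5, length = 1, mean = 5/1 ≈ 5.000
  cycle 2 → 2: weight = 6, length = 1, mean = 6/1 ≈ 6.000
  cycle 0 → 1 → 0: weight = 11, length = 2, mean = 11/2 ≈ 5.500
  cycle 0 → 2 → 0: weight = 13, length = 2, mean = 13/2 ≈ 6.500
  cycle 1 → 0 → 1: weight = 11, length = 2, mean = 11/2 ≈ 5.500
Minimum mean = 2.000, attained e.g. along the cycle 0 → 0 with weight 2 and length 1. So λ(A) = 2/1 = 2.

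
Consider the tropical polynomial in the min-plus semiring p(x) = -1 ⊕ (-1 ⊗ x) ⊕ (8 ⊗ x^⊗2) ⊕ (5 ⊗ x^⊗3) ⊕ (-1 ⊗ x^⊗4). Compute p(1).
p(1) = -1

A tropical monomial a ⊗ x^⊗i evaluates to a + i · x. Evaluating each term at x = 1:
  Term 0 contributes -1 + 0 · 1 = -1
  Term 1 contributes -1 + 1 · 1 = 0
  Term 2 contributes 8 + 2 · 1 = 10
  Term 3 contributes 5 + 3 · 1 = 8
  Term 4 contributes -1 + 4 · 1 = 3
p(1) = ⊕ of these = min[-1, 0, 10, 8, 3] = -1.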